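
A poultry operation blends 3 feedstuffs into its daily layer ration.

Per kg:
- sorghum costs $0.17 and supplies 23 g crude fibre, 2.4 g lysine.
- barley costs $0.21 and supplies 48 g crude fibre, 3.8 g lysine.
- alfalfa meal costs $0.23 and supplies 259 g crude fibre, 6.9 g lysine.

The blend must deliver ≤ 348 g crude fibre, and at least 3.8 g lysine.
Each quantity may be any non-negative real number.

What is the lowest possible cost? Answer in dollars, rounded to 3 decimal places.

Let x1 = kg of sorghum, x2 = kg of barley, x3 = kg of alfalfa meal.
Minimise 0.17x1 + 0.21x2 + 0.23x3 with:
  23x1 + 48x2 + 259x3 ≤ 348   (crude fibre)
  2.4x1 + 3.8x2 + 6.9x3 ≥ 3.8   (lysine)
  x1, x2, x3 ≥ 0.
The minimum-cost mix takes nothing from sorghum, barley — only alfalfa meal. Binding constraint: lysine.
Optimal quantities: alfalfa meal = 0.5507 kg.
Cost = 0.23·0.5507 = 0.12666.

$0.127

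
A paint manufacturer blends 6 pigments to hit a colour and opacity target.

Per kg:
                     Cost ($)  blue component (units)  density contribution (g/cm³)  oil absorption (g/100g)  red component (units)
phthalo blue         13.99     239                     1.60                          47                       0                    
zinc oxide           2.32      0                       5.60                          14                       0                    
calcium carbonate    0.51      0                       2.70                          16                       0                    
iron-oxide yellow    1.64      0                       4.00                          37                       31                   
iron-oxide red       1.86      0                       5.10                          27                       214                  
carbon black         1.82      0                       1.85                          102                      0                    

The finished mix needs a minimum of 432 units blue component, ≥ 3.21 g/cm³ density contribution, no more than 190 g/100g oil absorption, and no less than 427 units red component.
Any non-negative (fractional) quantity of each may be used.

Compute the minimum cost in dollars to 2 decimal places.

Set it up as a linear program. Let x1 = kg of phthalo blue, x2 = kg of zinc oxide, x3 = kg of calcium carbonate, x4 = kg of iron-oxide yellow, x5 = kg of iron-oxide red, x6 = kg of carbon black.
Minimise 13.99x1 + 2.32x2 + 0.51x3 + 1.64x4 + 1.86x5 + 1.82x6 s.t.:
  239x1 ≥ 432   (blue component)
  1.6x1 + 5.6x2 + 2.7x3 + 4x4 + 5.1x5 + 1.85x6 ≥ 3.21   (density contribution)
  47x1 + 14x2 + 16x3 + 37x4 + 27x5 + 102x6 ≤ 190   (oil absorption)
  31x4 + 214x5 ≥ 427   (red component)
  x1, x2, x3, x4, x5, x6 ≥ 0.
The optimal basis is {phthalo blue, iron-oxide red}; zinc oxide, calcium carbonate, iron-oxide yellow, carbon black drop out. There the blue component and red component constraints are tight.
So phthalo blue = 1.808 kg, iron-oxide red = 1.995 kg.
Hence cost = 13.99·1.808 + 1.86·1.995 = $29.0046.

$29.00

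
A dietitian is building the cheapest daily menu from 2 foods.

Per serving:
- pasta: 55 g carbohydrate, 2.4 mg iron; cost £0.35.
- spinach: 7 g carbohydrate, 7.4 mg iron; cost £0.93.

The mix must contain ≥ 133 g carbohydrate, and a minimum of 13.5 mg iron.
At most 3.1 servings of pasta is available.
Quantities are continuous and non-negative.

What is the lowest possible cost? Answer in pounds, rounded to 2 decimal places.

Let x1 = servings of pasta, x2 = servings of spinach.
Minimise 0.35x1 + 0.93x2 subject to:
  55x1 + 7x2 ≥ 133   (carbohydrate)
  2.4x1 + 7.4x2 ≥ 13.5   (iron)
  x1 ≤ 3.1
  x1, x2 ≥ 0.
Both inputs are positive at the optimum. There the carbohydrate and iron constraints are tight.
So pasta = 2.28 servings, spinach = 1.085 servings.
Cost = 0.35·2.28 + 0.93·1.085 = 1.8071.

£1.81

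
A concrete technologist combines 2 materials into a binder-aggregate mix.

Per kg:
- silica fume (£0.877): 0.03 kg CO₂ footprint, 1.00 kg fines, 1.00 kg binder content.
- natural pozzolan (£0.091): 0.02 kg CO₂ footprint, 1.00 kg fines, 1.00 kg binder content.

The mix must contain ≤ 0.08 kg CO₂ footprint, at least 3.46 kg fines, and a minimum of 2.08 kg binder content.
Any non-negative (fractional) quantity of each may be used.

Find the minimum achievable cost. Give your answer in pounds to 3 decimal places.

£0.315

This is a linear program. Let x1 = kg of silica fume, x2 = kg of natural pozzolan.
min 0.877x1 + 0.091x2 s.t.:
  0.03x1 + 0.02x2 ≤ 0.08   (CO₂ footprint)
  1x1 + 1x2 ≥ 3.46   (fines)
  1x1 + 1x2 ≥ 2.08   (binder content)
  x1, x2 ≥ 0.
The minimum-cost mix takes nothing from silica fume — only natural pozzolan. There the fines constraint is tight.
So natural pozzolan = 3.46 kg.
Objective = 0.091·3.46 = 0.31486.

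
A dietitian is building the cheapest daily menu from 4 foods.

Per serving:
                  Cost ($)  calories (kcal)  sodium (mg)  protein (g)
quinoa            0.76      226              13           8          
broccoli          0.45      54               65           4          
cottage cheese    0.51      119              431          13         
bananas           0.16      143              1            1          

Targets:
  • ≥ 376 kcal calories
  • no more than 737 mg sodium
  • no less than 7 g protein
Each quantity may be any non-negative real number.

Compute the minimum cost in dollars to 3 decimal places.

$0.556

This is a linear program. Let x1 = servings of quinoa, x2 = servings of broccoli, x3 = servings of cottage cheese, x4 = servings of bananas.
min 0.76x1 + 0.45x2 + 0.51x3 + 0.16x4 s.t.:
  226x1 + 54x2 + 119x3 + 143x4 ≥ 376   (calories)
  13x1 + 65x2 + 431x3 + 1x4 ≤ 737   (sodium)
  8x1 + 4x2 + 13x3 + 1x4 ≥ 7   (protein)
  x1, x2, x3, x4 ≥ 0.
The cheapest feasible vertex uses only cottage cheese, bananas; quinoa, broccoli are not used. The calories and protein requirements are met with equality.
Solving gives x3 = 0.3592, x4 = 2.33.
Cost = 0.51·0.3592 + 0.16·2.33 = 0.55599.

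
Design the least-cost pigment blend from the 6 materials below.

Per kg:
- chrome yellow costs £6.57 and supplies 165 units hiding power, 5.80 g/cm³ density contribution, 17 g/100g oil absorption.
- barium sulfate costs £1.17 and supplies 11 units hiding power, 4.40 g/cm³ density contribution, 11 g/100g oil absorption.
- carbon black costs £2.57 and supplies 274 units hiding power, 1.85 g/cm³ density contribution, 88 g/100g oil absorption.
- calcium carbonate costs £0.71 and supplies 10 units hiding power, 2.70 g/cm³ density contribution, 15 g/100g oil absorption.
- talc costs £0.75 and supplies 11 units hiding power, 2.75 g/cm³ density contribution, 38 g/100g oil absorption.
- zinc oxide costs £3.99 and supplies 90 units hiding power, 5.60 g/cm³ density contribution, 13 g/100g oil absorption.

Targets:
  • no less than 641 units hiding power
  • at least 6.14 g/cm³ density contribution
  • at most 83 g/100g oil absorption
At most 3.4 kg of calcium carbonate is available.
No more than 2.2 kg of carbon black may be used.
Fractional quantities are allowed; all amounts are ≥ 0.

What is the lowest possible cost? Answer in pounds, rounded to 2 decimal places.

£23.16

This is a linear program. Let x1 = kg of chrome yellow, x2 = kg of barium sulfate, x3 = kg of carbon black, x4 = kg of calcium carbonate, x5 = kg of talc, x6 = kg of zinc oxide.
Minimize 6.57x1 + 1.17x2 + 2.57x3 + 0.71x4 + 0.75x5 + 3.99x6 with:
  165x1 + 11x2 + 274x3 + 10x4 + 11x5 + 90x6 ≥ 641   (hiding power)
  5.8x1 + 4.4x2 + 1.85x3 + 2.7x4 + 2.75x5 + 5.6x6 ≥ 6.14   (density contribution)
  17x1 + 11x2 + 88x3 + 15x4 + 38x5 + 13x6 ≤ 83   (oil absorption)
  x4 ≤ 3.4
  x3 ≤ 2.2
  x1, x2, x3, x4, x5, x6 ≥ 0.
The optimal basis is {chrome yellow, carbon black}; barium sulfate, calcium carbonate, talc, zinc oxide drop out. There the hiding power and oil absorption constraints are tight.
That vertex is x1 = 3.414, x3 = 0.2837.
Cost = 6.57·3.414 + 2.57·0.2837 = 23.1591.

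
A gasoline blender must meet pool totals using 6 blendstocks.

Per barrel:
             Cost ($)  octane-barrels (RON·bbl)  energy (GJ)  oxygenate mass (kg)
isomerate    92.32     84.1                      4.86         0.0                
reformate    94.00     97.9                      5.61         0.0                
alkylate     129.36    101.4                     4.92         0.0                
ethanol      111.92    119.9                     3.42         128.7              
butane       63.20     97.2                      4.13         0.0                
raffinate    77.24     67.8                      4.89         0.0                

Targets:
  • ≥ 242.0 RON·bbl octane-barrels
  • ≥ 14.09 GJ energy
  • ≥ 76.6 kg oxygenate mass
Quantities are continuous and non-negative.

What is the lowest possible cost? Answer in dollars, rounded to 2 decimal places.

$251.08

Treat it as an LP. Let x1 = barrels of isomerate, x2 = barrels of reformate, x3 = barrels of alkylate, x4 = barrels of ethanol, x5 = barrels of butane, x6 = barrels of raffinate.
min 92.32x1 + 94x2 + 129.36x3 + 111.92x4 + 63.2x5 + 77.24x6 s.t.:
  84.1x1 + 97.9x2 + 101.4x3 + 119.9x4 + 97.2x5 + 67.8x6 ≥ 242   (octane-barrels)
  4.86x1 + 5.61x2 + 4.92x3 + 3.42x4 + 4.13x5 + 4.89x6 ≥ 14.09   (energy)
  128.7x4 ≥ 76.6   (oxygenate mass)
  x1, x2, x3, x4, x5, x6 ≥ 0.
At the optimum only ethanol, butane are positive (isomerate, reformate, alkylate, raffinate = 0). There the energy and oxygenate mass constraints are tight.
Optimal quantities: ethanol = 0.59518 barrels, butane = 2.9188 barrels.
Hence cost = 111.92·0.59518 + 63.2·2.9188 = $251.0807.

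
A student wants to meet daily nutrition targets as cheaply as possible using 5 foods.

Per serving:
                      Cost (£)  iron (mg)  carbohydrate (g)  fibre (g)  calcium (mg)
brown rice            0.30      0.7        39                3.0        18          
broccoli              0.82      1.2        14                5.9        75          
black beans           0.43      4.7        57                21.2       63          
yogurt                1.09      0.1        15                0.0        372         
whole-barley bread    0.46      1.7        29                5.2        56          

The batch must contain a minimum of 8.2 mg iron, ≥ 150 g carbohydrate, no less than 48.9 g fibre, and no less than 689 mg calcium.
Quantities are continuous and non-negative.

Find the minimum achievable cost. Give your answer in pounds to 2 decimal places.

£2.58

Treat it as an LP. Let x1 = servings of brown rice, x2 = servings of broccoli, x3 = servings of black beans, x4 = servings of yogurt, x5 = servings of whole-barley bread.
Minimize 0.3x1 + 0.82x2 + 0.43x3 + 1.09x4 + 0.46x5 subject to:
  0.7x1 + 1.2x2 + 4.7x3 + 0.1x4 + 1.7x5 ≥ 8.2   (iron)
  39x1 + 14x2 + 57x3 + 15x4 + 29x5 ≥ 150   (carbohydrate)
  3x1 + 5.9x2 + 21.2x3 + 5.2x5 ≥ 48.9   (fibre)
  18x1 + 75x2 + 63x3 + 372x4 + 56x5 ≥ 689   (calcium)
  x1, x2, x3, x4, x5 ≥ 0.
The minimum-cost mix takes nothing from brown rice, broccoli, whole-barley bread — only black beans, yogurt. The fibre and calcium requirements are met with equality.
Optimal quantities: black beans = 2.3066 servings, yogurt = 1.4615 servings.
Hence cost = 0.43·2.3066 + 1.09·1.4615 = £2.5849.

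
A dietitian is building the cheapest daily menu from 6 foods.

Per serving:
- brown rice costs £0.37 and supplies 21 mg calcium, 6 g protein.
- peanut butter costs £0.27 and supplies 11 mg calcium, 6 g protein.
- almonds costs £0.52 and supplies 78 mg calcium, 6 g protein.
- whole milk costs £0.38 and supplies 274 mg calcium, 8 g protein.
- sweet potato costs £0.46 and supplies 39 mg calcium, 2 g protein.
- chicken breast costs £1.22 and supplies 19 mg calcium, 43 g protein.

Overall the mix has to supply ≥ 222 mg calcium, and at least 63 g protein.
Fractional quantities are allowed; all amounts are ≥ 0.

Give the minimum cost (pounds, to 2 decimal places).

£1.90

This is a linear program. Let x1 = servings of brown rice, x2 = servings of peanut butter, x3 = servings of almonds, x4 = servings of whole milk, x5 = servings of sweet potato, x6 = servings of chicken breast.
Minimise 0.37x1 + 0.27x2 + 0.52x3 + 0.38x4 + 0.46x5 + 1.22x6 subject to:
  21x1 + 11x2 + 78x3 + 274x4 + 39x5 + 19x6 ≥ 222   (calcium)
  6x1 + 6x2 + 6x3 + 8x4 + 2x5 + 43x6 ≥ 63   (protein)
  x1, x2, x3, x4, x5, x6 ≥ 0.
At the optimum only whole milk, chicken breast are positive (brown rice, peanut butter, almonds, sweet potato = 0). The calcium and protein requirements are met with equality.
That vertex is x4 = 0.7179, x6 = 1.332.
Cost = 0.38·0.7179 + 1.22·1.332 = 1.8978.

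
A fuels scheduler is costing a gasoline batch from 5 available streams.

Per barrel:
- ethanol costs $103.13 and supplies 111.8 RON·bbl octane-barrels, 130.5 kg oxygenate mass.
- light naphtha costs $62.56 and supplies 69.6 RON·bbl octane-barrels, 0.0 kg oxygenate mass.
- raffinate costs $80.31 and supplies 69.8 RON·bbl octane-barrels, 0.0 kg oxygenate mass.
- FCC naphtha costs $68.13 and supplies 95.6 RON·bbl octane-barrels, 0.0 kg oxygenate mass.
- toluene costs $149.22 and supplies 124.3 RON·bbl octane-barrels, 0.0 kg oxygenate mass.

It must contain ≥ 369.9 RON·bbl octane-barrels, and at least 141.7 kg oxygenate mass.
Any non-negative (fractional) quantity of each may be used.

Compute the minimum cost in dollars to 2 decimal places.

$289.08

Let x1 = barrels of ethanol, x2 = barrels of light naphtha, x3 = barrels of raffinate, x4 = barrels of FCC naphtha, x5 = barrels of toluene.
Minimise 103.13x1 + 62.56x2 + 80.31x3 + 68.13x4 + 149.22x5 with:
  111.8x1 + 69.6x2 + 69.8x3 + 95.6x4 + 124.3x5 ≥ 369.9   (octane-barrels)
  130.5x1 ≥ 141.7   (oxygenate mass)
  x1, x2, x3, x4, x5 ≥ 0.
The minimum-cost mix takes nothing from light naphtha, raffinate, toluene — only ethanol, FCC naphtha. Binding constraints: octane-barrels and oxygenate mass.
Optimal quantities: ethanol = 1.0858 barrels, FCC naphtha = 2.5994 barrels.
Hence cost = 103.13·1.0858 + 68.13·2.5994 = $289.0757.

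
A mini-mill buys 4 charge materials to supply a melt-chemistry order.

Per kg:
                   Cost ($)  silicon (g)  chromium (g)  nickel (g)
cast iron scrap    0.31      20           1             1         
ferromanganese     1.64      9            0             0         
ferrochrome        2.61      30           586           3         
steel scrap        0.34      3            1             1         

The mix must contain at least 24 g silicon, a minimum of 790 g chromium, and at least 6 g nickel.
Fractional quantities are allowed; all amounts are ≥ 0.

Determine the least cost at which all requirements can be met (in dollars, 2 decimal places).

This is a linear program. Let x1 = kg of cast iron scrap, x2 = kg of ferromanganese, x3 = kg of ferrochrome, x4 = kg of steel scrap.
Minimise 0.31x1 + 1.64x2 + 2.61x3 + 0.34x4 s.t.:
  20x1 + 9x2 + 30x3 + 3x4 ≥ 24   (silicon)
  1x1 + 586x3 + 1x4 ≥ 790   (chromium)
  1x1 + 3x3 + 1x4 ≥ 6   (nickel)
  x1, x2, x3, x4 ≥ 0.
At the optimum only cast iron scrap, ferrochrome are positive (ferromanganese, steel scrap = 0). Binding constraints: chromium and nickel.
Solving gives x1 = 1.966, x3 = 1.345.
Total cost: 0.31·1.966 + 2.61·1.345 = 4.1199.

$4.12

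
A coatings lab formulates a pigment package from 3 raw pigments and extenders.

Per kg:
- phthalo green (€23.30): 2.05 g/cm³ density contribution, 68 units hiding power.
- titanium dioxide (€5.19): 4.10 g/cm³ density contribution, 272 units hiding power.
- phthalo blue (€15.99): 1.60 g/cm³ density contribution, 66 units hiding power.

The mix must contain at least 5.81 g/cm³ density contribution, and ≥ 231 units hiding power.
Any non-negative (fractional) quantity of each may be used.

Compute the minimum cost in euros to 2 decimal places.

Let x1 = kg of phthalo green, x2 = kg of titanium dioxide, x3 = kg of phthalo blue.
Minimise 23.3x1 + 5.19x2 + 15.99x3 subject to:
  2.05x1 + 4.1x2 + 1.6x3 ≥ 5.81   (density contribution)
  68x1 + 272x2 + 66x3 ≥ 231   (hiding power)
  x1, x2, x3 ≥ 0.
The optimal basis is {titanium dioxide}; phthalo green, phthalo blue drop out. The density contribution requirement is met with equality.
Solving gives x2 = 1.417.
Hence cost = 5.19·1.417 = €7.3542.

€7.35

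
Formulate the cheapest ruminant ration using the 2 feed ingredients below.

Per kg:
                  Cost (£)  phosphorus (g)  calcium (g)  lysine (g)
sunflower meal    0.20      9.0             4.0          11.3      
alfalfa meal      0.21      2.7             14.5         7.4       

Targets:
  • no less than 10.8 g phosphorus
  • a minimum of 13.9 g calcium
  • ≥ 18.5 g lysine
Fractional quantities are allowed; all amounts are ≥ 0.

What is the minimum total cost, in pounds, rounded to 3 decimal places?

Let x1 = kg of sunflower meal, x2 = kg of alfalfa meal.
min 0.2x1 + 0.21x2 with:
  9x1 + 2.7x2 ≥ 10.8   (phosphorus)
  4x1 + 14.5x2 ≥ 13.9   (calcium)
  11.3x1 + 7.4x2 ≥ 18.5   (lysine)
  x1, x2 ≥ 0.
Both inputs are positive at the optimum. There the calcium and lysine constraints are tight.
That vertex is x1 = 1.232, x2 = 0.6188.
Objective = 0.2·1.232 + 0.21·0.6188 = 0.37635.

£0.376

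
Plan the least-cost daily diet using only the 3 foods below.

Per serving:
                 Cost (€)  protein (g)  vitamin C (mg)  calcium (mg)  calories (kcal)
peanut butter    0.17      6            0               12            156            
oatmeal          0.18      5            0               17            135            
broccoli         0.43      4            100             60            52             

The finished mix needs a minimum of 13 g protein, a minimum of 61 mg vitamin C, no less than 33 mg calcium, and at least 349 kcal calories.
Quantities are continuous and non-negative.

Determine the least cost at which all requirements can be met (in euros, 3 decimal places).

€0.608

Let x1 = servings of peanut butter, x2 = servings of oatmeal, x3 = servings of broccoli.
Minimise 0.17x1 + 0.18x2 + 0.43x3 with:
  6x1 + 5x2 + 4x3 ≥ 13   (protein)
  100x3 ≥ 61   (vitamin C)
  12x1 + 17x2 + 60x3 ≥ 33   (calcium)
  156x1 + 135x2 + 52x3 ≥ 349   (calories)
  x1, x2, x3 ≥ 0.
The cheapest feasible vertex uses only peanut butter, broccoli; oatmeal is not used. There the vitamin C and calories constraints are tight.
So peanut butter = 2.034 servings, broccoli = 0.61 servings.
Hence cost = 0.17·2.034 + 0.43·0.61 = €0.60808.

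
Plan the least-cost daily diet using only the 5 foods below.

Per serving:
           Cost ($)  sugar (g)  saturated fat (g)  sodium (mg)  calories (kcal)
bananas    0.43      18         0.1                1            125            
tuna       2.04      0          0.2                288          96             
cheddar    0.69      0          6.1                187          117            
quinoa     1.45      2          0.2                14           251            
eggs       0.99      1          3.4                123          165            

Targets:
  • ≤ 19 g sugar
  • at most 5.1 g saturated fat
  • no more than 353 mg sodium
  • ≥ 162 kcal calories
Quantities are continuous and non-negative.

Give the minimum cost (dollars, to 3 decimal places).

$0.631

Set it up as a linear program. Let x1 = servings of bananas, x2 = servings of tuna, x3 = servings of cheddar, x4 = servings of quinoa, x5 = servings of eggs.
Minimise 0.43x1 + 2.04x2 + 0.69x3 + 1.45x4 + 0.99x5 subject to:
  18x1 + 2x4 + 1x5 ≤ 19   (sugar)
  0.1x1 + 0.2x2 + 6.1x3 + 0.2x4 + 3.4x5 ≤ 5.1   (saturated fat)
  1x1 + 288x2 + 187x3 + 14x4 + 123x5 ≤ 353   (sodium)
  125x1 + 96x2 + 117x3 + 251x4 + 165x5 ≥ 162   (calories)
  x1, x2, x3, x4, x5 ≥ 0.
At the optimum only bananas, cheddar are positive (tuna, quinoa, eggs = 0). The sugar and calories requirements are met with equality.
So bananas = 1.056 servings, cheddar = 0.2569 servings.
Objective = 0.43·1.056 + 0.69·0.2569 = 0.63134.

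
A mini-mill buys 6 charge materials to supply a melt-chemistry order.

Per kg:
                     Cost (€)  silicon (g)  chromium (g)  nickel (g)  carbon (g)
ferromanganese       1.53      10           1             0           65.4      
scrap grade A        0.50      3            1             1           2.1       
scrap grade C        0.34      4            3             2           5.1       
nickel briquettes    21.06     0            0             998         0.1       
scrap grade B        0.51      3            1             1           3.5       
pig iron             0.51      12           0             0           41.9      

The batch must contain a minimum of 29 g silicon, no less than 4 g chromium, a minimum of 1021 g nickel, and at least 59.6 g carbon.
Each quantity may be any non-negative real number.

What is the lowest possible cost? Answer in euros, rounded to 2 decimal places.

€22.95

Treat it as an LP. Let x1 = kg of ferromanganese, x2 = kg of scrap grade A, x3 = kg of scrap grade C, x4 = kg of nickel briquettes, x5 = kg of scrap grade B, x6 = kg of pig iron.
Minimize 1.53x1 + 0.5x2 + 0.34x3 + 21.06x4 + 0.51x5 + 0.51x6 subject to:
  10x1 + 3x2 + 4x3 + 3x5 + 12x6 ≥ 29   (silicon)
  1x1 + 1x2 + 3x3 + 1x5 ≥ 4   (chromium)
  1x2 + 2x3 + 998x4 + 1x5 ≥ 1021   (nickel)
  65.4x1 + 2.1x2 + 5.1x3 + 0.1x4 + 3.5x5 + 41.9x6 ≥ 59.6   (carbon)
  x1, x2, x3, x4, x5, x6 ≥ 0.
The cheapest feasible vertex uses only scrap grade C, nickel briquettes, pig iron; ferromanganese, scrap grade A, scrap grade B are not used. There the silicon, chromium, nickel constraints are tight.
That vertex is x3 = 1.3333, x4 = 1.0204, x6 = 1.9722.
Hence cost = 0.34·1.3333 + 21.06·1.0204 + 0.51·1.9722 = €22.9488.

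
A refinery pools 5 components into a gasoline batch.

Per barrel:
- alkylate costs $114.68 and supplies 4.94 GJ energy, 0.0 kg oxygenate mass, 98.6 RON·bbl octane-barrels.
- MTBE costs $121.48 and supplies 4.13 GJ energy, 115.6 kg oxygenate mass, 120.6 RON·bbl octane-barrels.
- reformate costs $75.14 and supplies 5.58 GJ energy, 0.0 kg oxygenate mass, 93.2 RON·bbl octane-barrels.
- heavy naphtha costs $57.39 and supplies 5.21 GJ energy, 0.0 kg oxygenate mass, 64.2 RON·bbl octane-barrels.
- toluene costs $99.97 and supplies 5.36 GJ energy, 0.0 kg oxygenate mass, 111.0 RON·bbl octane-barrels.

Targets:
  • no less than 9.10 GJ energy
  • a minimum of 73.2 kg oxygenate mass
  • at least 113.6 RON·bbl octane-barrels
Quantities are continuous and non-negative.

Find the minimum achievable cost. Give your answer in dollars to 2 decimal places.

$148.36

Let x1 = barrels of alkylate, x2 = barrels of MTBE, x3 = barrels of reformate, x4 = barrels of heavy naphtha, x5 = barrels of toluene.
Minimise 114.68x1 + 121.48x2 + 75.14x3 + 57.39x4 + 99.97x5 subject to:
  4.94x1 + 4.13x2 + 5.58x3 + 5.21x4 + 5.36x5 ≥ 9.1   (energy)
  115.6x2 ≥ 73.2   (oxygenate mass)
  98.6x1 + 120.6x2 + 93.2x3 + 64.2x4 + 111x5 ≥ 113.6   (octane-barrels)
  x1, x2, x3, x4, x5 ≥ 0.
At the optimum only MTBE, heavy naphtha are positive (alkylate, reformate, toluene = 0). Binding constraints: energy and oxygenate mass.
That vertex is x2 = 0.63322, x4 = 1.2447.
Total cost: 121.48·0.63322 + 57.39·1.2447 = 148.3569.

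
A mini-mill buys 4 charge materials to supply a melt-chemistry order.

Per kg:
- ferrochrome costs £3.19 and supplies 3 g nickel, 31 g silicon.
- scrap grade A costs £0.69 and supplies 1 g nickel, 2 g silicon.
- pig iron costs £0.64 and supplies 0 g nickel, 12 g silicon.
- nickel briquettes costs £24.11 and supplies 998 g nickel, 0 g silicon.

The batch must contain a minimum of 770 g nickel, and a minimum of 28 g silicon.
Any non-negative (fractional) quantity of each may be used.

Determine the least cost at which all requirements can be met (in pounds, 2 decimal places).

£20.10

This is a linear program. Let x1 = kg of ferrochrome, x2 = kg of scrap grade A, x3 = kg of pig iron, x4 = kg of nickel briquettes.
Minimise 3.19x1 + 0.69x2 + 0.64x3 + 24.11x4 subject to:
  3x1 + 1x2 + 998x4 ≥ 770   (nickel)
  31x1 + 2x2 + 12x3 ≥ 28   (silicon)
  x1, x2, x3, x4 ≥ 0.
At the optimum only pig iron, nickel briquettes are positive (ferrochrome, scrap grade A = 0). Binding constraints: nickel and silicon.
That vertex is x3 = 2.3333, x4 = 0.77154.
Cost = 0.64·2.3333 + 24.11·0.77154 = 20.0951.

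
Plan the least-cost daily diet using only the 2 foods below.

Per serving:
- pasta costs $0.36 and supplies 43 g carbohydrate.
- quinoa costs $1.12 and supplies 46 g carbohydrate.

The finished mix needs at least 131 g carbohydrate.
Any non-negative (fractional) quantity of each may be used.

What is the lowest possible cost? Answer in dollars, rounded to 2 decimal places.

This is a linear program. Let x1 = servings of pasta, x2 = servings of quinoa.
min 0.36x1 + 1.12x2 s.t.:
  43x1 + 46x2 ≥ 131   (carbohydrate)
  x1, x2 ≥ 0.
The cheapest feasible vertex uses only pasta; quinoa is not used. The carbohydrate requirement is met with equality.
Optimal quantities: pasta = 3.047 servings.
Objective = 0.36·3.047 = 1.0969.

$1.10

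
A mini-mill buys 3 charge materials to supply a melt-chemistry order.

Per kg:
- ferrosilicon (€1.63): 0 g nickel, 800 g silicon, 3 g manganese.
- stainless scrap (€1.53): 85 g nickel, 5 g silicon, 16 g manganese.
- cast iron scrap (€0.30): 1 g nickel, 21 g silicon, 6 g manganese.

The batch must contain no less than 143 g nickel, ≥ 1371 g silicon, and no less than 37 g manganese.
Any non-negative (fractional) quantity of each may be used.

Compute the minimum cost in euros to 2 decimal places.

€5.56

Treat it as an LP. Let x1 = kg of ferrosilicon, x2 = kg of stainless scrap, x3 = kg of cast iron scrap.
Minimize 1.63x1 + 1.53x2 + 0.3x3 subject to:
  85x2 + 1x3 ≥ 143   (nickel)
  800x1 + 5x2 + 21x3 ≥ 1371   (silicon)
  3x1 + 16x2 + 6x3 ≥ 37   (manganese)
  x1, x2, x3 ≥ 0.
The optimal mix uses every input. Binding constraints: nickel, silicon, manganese.
Optimal quantities: ferrosilicon = 1.681 kg, stainless scrap = 1.672 kg, cast iron scrap = 0.8673 kg.
Cost = 1.63·1.681 + 1.53·1.672 + 0.3·0.8673 = 5.5584.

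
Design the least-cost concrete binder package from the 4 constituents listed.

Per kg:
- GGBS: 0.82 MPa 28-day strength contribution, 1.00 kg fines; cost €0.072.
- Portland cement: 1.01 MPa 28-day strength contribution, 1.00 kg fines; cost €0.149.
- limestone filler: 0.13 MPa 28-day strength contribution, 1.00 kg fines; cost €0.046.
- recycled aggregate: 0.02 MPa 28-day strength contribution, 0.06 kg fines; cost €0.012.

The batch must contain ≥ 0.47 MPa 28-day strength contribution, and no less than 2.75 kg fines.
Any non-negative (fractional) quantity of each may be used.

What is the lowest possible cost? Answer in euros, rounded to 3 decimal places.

€0.131

Let x1 = kg of GGBS, x2 = kg of Portland cement, x3 = kg of limestone filler, x4 = kg of recycled aggregate.
Minimise 0.072x1 + 0.149x2 + 0.046x3 + 0.012x4 subject to:
  0.82x1 + 1.01x2 + 0.13x3 + 0.02x4 ≥ 0.47   (28-day strength contribution)
  1x1 + 1x2 + 1x3 + 0.06x4 ≥ 2.75   (fines)
  x1, x2, x3, x4 ≥ 0.
At the optimum only GGBS, limestone filler are positive (Portland cement, recycled aggregate = 0). Binding constraints: 28-day strength contribution and fines.
So GGBS = 0.163 kg, limestone filler = 2.587 kg.
Objective = 0.072·0.163 + 0.046·2.587 = 0.13074.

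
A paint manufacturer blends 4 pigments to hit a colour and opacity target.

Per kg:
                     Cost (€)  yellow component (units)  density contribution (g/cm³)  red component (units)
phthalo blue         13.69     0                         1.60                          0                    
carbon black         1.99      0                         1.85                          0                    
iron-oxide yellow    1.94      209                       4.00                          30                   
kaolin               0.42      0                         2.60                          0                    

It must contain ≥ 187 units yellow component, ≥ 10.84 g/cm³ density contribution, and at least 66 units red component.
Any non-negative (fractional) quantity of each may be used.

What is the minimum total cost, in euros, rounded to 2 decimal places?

Set it up as a linear program. Let x1 = kg of phthalo blue, x2 = kg of carbon black, x3 = kg of iron-oxide yellow, x4 = kg of kaolin.
Minimise 13.69x1 + 1.99x2 + 1.94x3 + 0.42x4 subject to:
  209x3 ≥ 187   (yellow component)
  1.6x1 + 1.85x2 + 4x3 + 2.6x4 ≥ 10.84   (density contribution)
  30x3 ≥ 66   (red component)
  x1, x2, x3, x4 ≥ 0.
The cheapest feasible vertex uses only iron-oxide yellow, kaolin; phthalo blue, carbon black are not used. The density contribution and red component requirements are met with equality.
Optimal quantities: iron-oxide yellow = 2.2 kg, kaolin = 0.7846 kg.
Objective = 1.94·2.2 + 0.42·0.7846 = 4.5975.

€4.60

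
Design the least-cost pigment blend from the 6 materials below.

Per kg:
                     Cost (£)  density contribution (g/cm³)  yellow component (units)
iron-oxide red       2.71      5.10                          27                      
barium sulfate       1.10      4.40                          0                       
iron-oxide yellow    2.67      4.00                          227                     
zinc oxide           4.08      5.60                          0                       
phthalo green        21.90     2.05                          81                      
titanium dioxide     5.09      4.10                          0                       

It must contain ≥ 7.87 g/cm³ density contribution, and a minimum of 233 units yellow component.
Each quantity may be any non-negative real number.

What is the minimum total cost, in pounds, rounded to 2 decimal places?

£3.68

Let x1 = kg of iron-oxide red, x2 = kg of barium sulfate, x3 = kg of iron-oxide yellow, x4 = kg of zinc oxide, x5 = kg of phthalo green, x6 = kg of titanium dioxide.
Minimise 2.71x1 + 1.1x2 + 2.67x3 + 4.08x4 + 21.9x5 + 5.09x6 s.t.:
  5.1x1 + 4.4x2 + 4x3 + 5.6x4 + 2.05x5 + 4.1x6 ≥ 7.87   (density contribution)
  27x1 + 227x3 + 81x5 ≥ 233   (yellow component)
  x1, x2, x3, x4, x5, x6 ≥ 0.
The optimal basis is {barium sulfate, iron-oxide yellow}; iron-oxide red, zinc oxide, phthalo green, titanium dioxide drop out. Binding constraints: density contribution and yellow component.
Solving gives x2 = 0.8555, x3 = 1.026.
Hence cost = 1.1·0.8555 + 2.67·1.026 = £3.6805.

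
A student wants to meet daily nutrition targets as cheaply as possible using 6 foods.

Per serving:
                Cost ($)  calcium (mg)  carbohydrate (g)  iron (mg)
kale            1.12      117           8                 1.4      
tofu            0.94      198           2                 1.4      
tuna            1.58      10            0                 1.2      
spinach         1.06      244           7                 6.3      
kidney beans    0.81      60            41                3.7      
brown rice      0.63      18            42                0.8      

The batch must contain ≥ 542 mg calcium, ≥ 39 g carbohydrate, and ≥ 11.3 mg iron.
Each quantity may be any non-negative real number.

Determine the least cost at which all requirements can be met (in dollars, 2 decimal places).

Set it up as a linear program. Let x1 = servings of kale, x2 = servings of tofu, x3 = servings of tuna, x4 = servings of spinach, x5 = servings of kidney beans, x6 = servings of brown rice.
min 1.12x1 + 0.94x2 + 1.58x3 + 1.06x4 + 0.81x5 + 0.63x6 with:
  117x1 + 198x2 + 10x3 + 244x4 + 60x5 + 18x6 ≥ 542   (calcium)
  8x1 + 2x2 + 7x4 + 41x5 + 42x6 ≥ 39   (carbohydrate)
  1.4x1 + 1.4x2 + 1.2x3 + 6.3x4 + 3.7x5 + 0.8x6 ≥ 11.3   (iron)
  x1, x2, x3, x4, x5, x6 ≥ 0.
The optimal basis is {spinach, brown rice}; kale, tofu, tuna, kidney beans drop out. Binding constraints: calcium and carbohydrate.
That vertex is x4 = 2.18, x6 = 0.5653.
Hence cost = 1.06·2.18 + 0.63·0.5653 = $2.6669.

$2.67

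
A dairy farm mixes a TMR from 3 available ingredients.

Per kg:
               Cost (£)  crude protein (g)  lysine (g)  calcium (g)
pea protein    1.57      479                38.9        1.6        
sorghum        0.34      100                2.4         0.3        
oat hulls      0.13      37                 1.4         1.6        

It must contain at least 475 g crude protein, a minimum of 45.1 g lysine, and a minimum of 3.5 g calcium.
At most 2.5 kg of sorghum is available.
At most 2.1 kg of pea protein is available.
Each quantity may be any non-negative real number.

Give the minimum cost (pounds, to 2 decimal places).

£1.90

Set it up as a linear program. Let x1 = kg of pea protein, x2 = kg of sorghum, x3 = kg of oat hulls.
min 1.57x1 + 0.34x2 + 0.13x3 with:
  479x1 + 100x2 + 37x3 ≥ 475   (crude protein)
  38.9x1 + 2.4x2 + 1.4x3 ≥ 45.1   (lysine)
  1.6x1 + 0.3x2 + 1.6x3 ≥ 3.5   (calcium)
  x2 ≤ 2.5
  x1 ≤ 2.1
  x1, x2, x3 ≥ 0.
The cheapest feasible vertex uses only pea protein, oat hulls; sorghum is not used. There the lysine and calcium constraints are tight.
Solving gives x1 = 1.121, x3 = 1.066.
Total cost: 1.57·1.121 + 0.13·1.066 = 1.8986.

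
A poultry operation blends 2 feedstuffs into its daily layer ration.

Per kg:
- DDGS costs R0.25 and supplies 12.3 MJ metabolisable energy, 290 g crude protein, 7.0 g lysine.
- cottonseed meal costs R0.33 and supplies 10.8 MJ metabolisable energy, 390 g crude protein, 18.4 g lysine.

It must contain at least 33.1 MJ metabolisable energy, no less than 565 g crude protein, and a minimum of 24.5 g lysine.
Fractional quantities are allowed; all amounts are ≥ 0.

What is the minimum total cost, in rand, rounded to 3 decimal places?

R0.724

Let x1 = kg of DDGS, x2 = kg of cottonseed meal.
Minimize 0.25x1 + 0.33x2 subject to:
  12.3x1 + 10.8x2 ≥ 33.1   (metabolisable energy)
  290x1 + 390x2 ≥ 565   (crude protein)
  7x1 + 18.4x2 ≥ 24.5   (lysine)
  x1, x2 ≥ 0.
Both inputs are positive at the optimum. The metabolisable energy and lysine requirements are met with equality.
So DDGS = 2.285 kg, cottonseed meal = 0.4621 kg.
Total cost: 0.25·2.285 + 0.33·0.4621 = 0.72374.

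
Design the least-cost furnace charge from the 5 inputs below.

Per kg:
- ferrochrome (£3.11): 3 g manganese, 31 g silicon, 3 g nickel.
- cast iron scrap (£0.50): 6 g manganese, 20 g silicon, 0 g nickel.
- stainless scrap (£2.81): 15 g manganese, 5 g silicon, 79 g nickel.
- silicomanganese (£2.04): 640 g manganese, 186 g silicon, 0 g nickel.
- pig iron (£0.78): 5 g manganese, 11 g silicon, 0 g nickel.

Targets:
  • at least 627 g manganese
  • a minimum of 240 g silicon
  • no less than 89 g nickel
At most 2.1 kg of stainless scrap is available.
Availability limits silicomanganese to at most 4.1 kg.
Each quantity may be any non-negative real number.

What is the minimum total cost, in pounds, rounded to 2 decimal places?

£5.74

Set it up as a linear program. Let x1 = kg of ferrochrome, x2 = kg of cast iron scrap, x3 = kg of stainless scrap, x4 = kg of silicomanganese, x5 = kg of pig iron.
Minimize 3.11x1 + 0.5x2 + 2.81x3 + 2.04x4 + 0.78x5 with:
  3x1 + 6x2 + 15x3 + 640x4 + 5x5 ≥ 627   (manganese)
  31x1 + 20x2 + 5x3 + 186x4 + 11x5 ≥ 240   (silicon)
  3x1 + 79x3 ≥ 89   (nickel)
  x3 ≤ 2.1
  x4 ≤ 4.1
  x1, x2, x3, x4, x5 ≥ 0.
At the optimum only stainless scrap, silicomanganese are positive (ferrochrome, cast iron scrap, pig iron = 0). The silicon and nickel requirements are met with equality.
Solving gives x3 = 1.127, x4 = 1.26.
Total cost: 2.81·1.127 + 2.04·1.26 = 5.7373.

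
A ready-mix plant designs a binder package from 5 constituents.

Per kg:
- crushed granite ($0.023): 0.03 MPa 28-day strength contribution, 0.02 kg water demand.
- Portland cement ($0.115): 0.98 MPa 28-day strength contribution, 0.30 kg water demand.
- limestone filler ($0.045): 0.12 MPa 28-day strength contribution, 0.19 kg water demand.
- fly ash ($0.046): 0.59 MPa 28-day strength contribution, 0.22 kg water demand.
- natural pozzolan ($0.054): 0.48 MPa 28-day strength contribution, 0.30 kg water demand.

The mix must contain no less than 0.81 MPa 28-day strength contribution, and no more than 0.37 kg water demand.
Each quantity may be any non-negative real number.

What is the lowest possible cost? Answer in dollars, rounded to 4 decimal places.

Set it up as a linear program. Let x1 = kg of crushed granite, x2 = kg of Portland cement, x3 = kg of limestone filler, x4 = kg of fly ash, x5 = kg of natural pozzolan.
Minimize 0.023x1 + 0.115x2 + 0.045x3 + 0.046x4 + 0.054x5 s.t.:
  0.03x1 + 0.98x2 + 0.12x3 + 0.59x4 + 0.48x5 ≥ 0.81   (28-day strength contribution)
  0.02x1 + 0.3x2 + 0.19x3 + 0.22x4 + 0.3x5 ≤ 0.37   (water demand)
  x1, x2, x3, x4, x5 ≥ 0.
The cheapest feasible vertex uses only fly ash; crushed granite, Portland cement, limestone filler, natural pozzolan are not used. Binding constraint: 28-day strength contribution.
Solving gives x4 = 1.373.
Objective = 0.046·1.373 = 0.063158.

$0.0632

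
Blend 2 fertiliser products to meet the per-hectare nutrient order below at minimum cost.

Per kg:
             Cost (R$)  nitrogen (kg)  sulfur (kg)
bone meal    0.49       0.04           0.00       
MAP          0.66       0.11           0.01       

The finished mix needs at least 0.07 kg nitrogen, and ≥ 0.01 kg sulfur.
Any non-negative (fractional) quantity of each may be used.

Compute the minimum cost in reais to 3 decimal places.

Let x1 = kg of bone meal, x2 = kg of MAP.
Minimise 0.49x1 + 0.66x2 subject to:
  0.04x1 + 0.11x2 ≥ 0.07   (nitrogen)
  0.01x2 ≥ 0.01   (sulfur)
  x1, x2 ≥ 0.
The minimum-cost mix takes nothing from bone meal — only MAP. Binding constraint: sulfur.
That vertex is x2 = 1.
Hence cost = 0.66·1 = R$0.66000.

R$0.660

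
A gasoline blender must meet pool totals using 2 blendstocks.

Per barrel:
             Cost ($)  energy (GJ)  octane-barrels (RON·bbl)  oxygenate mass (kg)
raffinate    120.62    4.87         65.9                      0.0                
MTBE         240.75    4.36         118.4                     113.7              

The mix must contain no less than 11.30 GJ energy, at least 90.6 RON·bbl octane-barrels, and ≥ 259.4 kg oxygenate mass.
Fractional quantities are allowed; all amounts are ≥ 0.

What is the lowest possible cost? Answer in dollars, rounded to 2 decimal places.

$582.77

Treat it as an LP. Let x1 = barrels of raffinate, x2 = barrels of MTBE.
min 120.62x1 + 240.75x2 with:
  4.87x1 + 4.36x2 ≥ 11.3   (energy)
  65.9x1 + 118.4x2 ≥ 90.6   (octane-barrels)
  113.7x2 ≥ 259.4   (oxygenate mass)
  x1, x2 ≥ 0.
Both inputs are positive at the optimum. There the energy and oxygenate mass constraints are tight.
Solving gives x1 = 0.277805, x2 = 2.28144.
Total cost: 120.62·0.277805 + 240.75·2.28144 = 582.7655.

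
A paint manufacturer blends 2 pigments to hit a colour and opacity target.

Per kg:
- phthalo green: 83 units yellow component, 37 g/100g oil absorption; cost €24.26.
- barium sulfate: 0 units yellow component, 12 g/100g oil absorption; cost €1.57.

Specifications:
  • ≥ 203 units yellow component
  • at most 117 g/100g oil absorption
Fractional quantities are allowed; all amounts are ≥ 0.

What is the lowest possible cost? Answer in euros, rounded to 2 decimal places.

€59.33

Set it up as a linear program. Let x1 = kg of phthalo green, x2 = kg of barium sulfate.
Minimize 24.26x1 + 1.57x2 s.t.:
  83x1 ≥ 203   (yellow component)
  37x1 + 12x2 ≤ 117   (oil absorption)
  x1, x2 ≥ 0.
At the optimum only phthalo green is positive (barium sulfate = 0). There the yellow component constraint is tight.
So phthalo green = 2.44578 kg.
Cost = 24.26·2.44578 = 59.3346.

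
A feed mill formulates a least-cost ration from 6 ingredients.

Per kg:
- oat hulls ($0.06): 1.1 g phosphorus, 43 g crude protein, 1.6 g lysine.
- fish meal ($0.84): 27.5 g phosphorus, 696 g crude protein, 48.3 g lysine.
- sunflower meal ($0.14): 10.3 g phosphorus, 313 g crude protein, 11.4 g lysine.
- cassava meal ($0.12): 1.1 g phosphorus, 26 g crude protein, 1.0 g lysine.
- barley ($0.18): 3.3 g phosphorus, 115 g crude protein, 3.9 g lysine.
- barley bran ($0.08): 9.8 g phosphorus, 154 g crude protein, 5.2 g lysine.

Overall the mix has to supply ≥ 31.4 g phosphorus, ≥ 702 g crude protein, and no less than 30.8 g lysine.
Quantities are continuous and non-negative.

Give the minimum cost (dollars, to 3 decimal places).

Set it up as a linear program. Let x1 = kg of oat hulls, x2 = kg of fish meal, x3 = kg of sunflower meal, x4 = kg of cassava meal, x5 = kg of barley, x6 = kg of barley bran.
min 0.06x1 + 0.84x2 + 0.14x3 + 0.12x4 + 0.18x5 + 0.08x6 s.t.:
  1.1x1 + 27.5x2 + 10.3x3 + 1.1x4 + 3.3x5 + 9.8x6 ≥ 31.4   (phosphorus)
  43x1 + 696x2 + 313x3 + 26x4 + 115x5 + 154x6 ≥ 702   (crude protein)
  1.6x1 + 48.3x2 + 11.4x3 + 1x4 + 3.9x5 + 5.2x6 ≥ 30.8   (lysine)
  x1, x2, x3, x4, x5, x6 ≥ 0.
The cheapest feasible vertex uses only sunflower meal, barley bran; oat hulls, fish meal, cassava meal, barley are not used. The phosphorus and lysine requirements are met with equality.
So sunflower meal = 2.3824 kg, barley bran = 0.70014 kg.
Hence cost = 0.14·2.3824 + 0.08·0.70014 = $0.38955.

$0.390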